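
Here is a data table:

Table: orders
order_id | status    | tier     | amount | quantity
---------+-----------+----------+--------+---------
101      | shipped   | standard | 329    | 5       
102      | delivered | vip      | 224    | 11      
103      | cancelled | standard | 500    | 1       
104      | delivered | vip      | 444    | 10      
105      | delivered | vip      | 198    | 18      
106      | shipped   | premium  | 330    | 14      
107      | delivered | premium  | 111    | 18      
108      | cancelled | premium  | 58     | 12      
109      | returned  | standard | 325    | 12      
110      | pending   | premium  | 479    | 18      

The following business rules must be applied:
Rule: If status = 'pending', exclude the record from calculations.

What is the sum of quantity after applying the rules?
101

Step 1: Identify records where status = 'pending'
Step 2: The excluded records sum to 18
Step 3: Original total quantity = 119
Step 4: Remaining total = 119 - 18 = 101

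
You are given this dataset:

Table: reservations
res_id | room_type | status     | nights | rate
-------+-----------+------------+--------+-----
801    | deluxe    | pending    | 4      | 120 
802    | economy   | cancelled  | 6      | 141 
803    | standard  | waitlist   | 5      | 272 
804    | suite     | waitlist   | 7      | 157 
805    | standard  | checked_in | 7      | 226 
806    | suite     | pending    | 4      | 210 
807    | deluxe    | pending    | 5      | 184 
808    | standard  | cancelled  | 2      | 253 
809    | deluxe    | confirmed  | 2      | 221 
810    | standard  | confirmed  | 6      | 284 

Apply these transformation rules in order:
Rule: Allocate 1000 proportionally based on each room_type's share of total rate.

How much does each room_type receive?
deluxe: 253.87, economy: 68.18, standard: 500.48, suite: 177.47

Step 1: Calculate total rate = 2068
Step 2: Calculate each room_type's proportion:
  deluxe: 525/2068 = 25.39% → 253.87
  economy: 141/2068 = 6.82% → 68.18
  standard: 1035/2068 = 50.05% → 500.48
  suite: 367/2068 = 17.75% → 177.47
Step 3: Verify: sum of allocations ≈ 1000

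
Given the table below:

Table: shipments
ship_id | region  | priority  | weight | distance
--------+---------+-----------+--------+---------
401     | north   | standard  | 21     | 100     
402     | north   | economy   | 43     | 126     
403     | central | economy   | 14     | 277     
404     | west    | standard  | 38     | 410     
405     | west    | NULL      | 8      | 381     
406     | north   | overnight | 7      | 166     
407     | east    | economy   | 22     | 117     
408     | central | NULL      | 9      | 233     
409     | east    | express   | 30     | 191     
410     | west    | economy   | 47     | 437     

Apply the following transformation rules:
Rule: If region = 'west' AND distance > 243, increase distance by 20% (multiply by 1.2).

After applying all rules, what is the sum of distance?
2683.6

Step 1: Find records where region = 'west' AND distance > 243
Step 2: 3 records match, summing to 1228
Step 3: After multiplier: 1228 × 1.2 = 1473.6
Step 4: Unaffected records sum: 1210
Step 5: Final sum = 1473.6 + 1210 = 2683.6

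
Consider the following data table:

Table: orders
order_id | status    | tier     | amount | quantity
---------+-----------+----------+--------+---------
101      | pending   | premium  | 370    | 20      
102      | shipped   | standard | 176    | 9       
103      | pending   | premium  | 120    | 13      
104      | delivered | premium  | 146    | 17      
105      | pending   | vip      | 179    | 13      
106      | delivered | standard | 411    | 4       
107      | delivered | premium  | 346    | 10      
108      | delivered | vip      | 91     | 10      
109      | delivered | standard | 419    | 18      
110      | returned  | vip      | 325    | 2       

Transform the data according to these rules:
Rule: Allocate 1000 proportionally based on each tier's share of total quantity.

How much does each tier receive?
premium: 517.24, standard: 267.24, vip: 215.52

Step 1: Calculate total quantity = 116
Step 2: Calculate each tier's proportion:
  premium: 60/116 = 51.72% → 517.24
  standard: 31/116 = 26.72% → 267.24
  vip: 25/116 = 21.55% → 215.52
Step 3: Verify: sum of allocations ≈ 1000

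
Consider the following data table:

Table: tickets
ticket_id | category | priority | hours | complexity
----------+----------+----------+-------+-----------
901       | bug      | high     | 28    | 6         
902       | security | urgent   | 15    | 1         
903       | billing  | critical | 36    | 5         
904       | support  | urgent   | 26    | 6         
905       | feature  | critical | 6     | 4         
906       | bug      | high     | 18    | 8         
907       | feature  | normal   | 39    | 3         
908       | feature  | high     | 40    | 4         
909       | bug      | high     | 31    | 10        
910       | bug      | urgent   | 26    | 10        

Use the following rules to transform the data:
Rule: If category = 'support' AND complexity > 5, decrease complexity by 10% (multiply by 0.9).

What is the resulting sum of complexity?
56.4

Step 1: Find records where category = 'support' AND complexity > 5
Step 2: 1 records match, summing to 6
Step 3: After multiplier: 6 × 0.9 = 5.4
Step 4: Unaffected records sum: 51
Step 5: Final sum = 5.4 + 51 = 56.4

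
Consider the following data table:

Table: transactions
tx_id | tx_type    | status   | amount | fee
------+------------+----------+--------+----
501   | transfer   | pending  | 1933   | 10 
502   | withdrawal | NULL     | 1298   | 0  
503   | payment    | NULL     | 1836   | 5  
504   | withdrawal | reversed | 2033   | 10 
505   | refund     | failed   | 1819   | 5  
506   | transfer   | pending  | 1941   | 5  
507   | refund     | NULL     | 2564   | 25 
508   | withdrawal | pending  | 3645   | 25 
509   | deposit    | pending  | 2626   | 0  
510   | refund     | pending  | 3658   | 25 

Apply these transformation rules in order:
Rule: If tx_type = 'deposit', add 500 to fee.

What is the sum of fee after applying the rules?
610

Step 1: Count records where tx_type = 'deposit': 1
Step 2: Total bonus added: 1 × 500 = 500
Step 3: Original sum of fee: 110
Step 4: Final sum = 110 + 500 = 610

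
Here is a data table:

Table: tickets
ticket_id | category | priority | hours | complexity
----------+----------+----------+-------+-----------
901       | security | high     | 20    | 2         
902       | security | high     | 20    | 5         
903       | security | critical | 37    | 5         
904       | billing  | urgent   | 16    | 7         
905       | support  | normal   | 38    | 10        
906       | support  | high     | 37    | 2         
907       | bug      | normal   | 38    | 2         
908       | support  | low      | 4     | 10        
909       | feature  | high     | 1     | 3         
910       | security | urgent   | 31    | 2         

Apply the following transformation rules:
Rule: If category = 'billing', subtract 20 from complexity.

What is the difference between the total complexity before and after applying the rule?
20

Step 1: Original sum of complexity = 48
Step 2: 1 records have category = 'billing'
Step 3: Each affected record changes by -20
Step 4: Total change = 1 × -20 = -20
Step 5: New sum = 48 + -20 = 28
Step 6: Difference = |28 - 48| = 20
        (Sum decreased by 20)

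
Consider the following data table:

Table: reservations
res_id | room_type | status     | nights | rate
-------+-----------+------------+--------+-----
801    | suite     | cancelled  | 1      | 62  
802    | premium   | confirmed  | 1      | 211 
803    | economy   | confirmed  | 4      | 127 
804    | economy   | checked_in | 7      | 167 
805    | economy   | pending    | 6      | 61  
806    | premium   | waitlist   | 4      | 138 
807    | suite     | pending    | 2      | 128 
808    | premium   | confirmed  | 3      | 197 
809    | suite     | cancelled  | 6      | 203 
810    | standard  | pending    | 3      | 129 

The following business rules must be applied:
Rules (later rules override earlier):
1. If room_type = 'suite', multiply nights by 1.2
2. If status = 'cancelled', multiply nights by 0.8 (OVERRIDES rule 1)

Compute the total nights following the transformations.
36.0

Step 1: Rule 2 takes priority for records with status = 'cancelled'
  - 2 records: 7 × 0.8 = 5.6
Step 2: Rule 1 applies to remaining records with room_type = 'suite'
  - 1 records: 2 × 1.2 = 2.4
Step 3: Other records unchanged: 28
Step 4: Final sum = 5.6 + 2.4 + 28 = 36.0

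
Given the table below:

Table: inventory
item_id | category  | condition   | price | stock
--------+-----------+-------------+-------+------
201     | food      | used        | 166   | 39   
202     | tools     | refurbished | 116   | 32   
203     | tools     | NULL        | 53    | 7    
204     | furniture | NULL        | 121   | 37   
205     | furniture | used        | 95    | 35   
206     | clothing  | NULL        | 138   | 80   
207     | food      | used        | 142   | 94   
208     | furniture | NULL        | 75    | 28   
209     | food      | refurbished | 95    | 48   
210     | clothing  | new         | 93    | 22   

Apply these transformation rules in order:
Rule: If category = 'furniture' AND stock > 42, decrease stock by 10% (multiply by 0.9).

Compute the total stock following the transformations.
422

Step 1: Find records where category = 'furniture' AND stock > 42
Step 2: 0 records match, summing to 0
Step 3: After multiplier: 0 × 0.9 = 0.0
Step 4: Unaffected records sum: 422
Step 5: Final sum = 0.0 + 422 = 422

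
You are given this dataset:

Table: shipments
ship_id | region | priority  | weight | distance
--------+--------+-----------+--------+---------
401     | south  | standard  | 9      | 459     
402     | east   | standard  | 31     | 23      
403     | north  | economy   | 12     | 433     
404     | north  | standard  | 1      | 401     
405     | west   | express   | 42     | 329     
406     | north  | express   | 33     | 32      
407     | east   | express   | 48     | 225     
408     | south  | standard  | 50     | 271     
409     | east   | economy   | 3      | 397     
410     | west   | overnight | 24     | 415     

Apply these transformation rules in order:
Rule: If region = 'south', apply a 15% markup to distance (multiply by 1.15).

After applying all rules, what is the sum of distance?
3094.5

Step 1: Records with region = 'south' have total distance = 730
Step 2: Apply multiplier: 730 × 1.15 = 839.5
Step 3: Other records total: 2255
Step 4: Final sum = 839.5 + 2255 = 3094.5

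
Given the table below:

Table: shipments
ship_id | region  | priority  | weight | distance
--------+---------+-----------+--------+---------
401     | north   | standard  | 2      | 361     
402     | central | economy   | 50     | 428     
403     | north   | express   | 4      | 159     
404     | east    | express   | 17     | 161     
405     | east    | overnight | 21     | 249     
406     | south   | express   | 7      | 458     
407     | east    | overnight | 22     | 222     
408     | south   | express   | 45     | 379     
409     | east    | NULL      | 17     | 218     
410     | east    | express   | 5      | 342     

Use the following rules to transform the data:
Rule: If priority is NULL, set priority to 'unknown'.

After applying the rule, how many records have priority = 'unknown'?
1

Step 1: Count records where priority IS NULL
Step 2: Found 1 records with NULL priority
Step 3: These records will have priority set to 'unknown'
Step 4: Records already having priority = 'unknown': 0
Step 5: Answer: 1 + 0 = 1 records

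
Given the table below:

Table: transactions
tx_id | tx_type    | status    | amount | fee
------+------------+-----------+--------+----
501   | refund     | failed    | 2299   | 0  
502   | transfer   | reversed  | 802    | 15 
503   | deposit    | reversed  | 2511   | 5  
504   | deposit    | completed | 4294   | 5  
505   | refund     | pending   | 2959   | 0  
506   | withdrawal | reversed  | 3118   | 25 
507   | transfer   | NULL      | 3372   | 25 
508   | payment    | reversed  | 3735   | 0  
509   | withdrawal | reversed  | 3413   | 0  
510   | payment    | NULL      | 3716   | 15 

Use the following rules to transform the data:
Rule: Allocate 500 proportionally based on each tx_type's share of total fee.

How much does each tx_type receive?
deposit: 55.56, payment: 83.33, refund: 0.0, transfer: 222.22, withdrawal: 138.89

Step 1: Calculate total fee = 90
Step 2: Calculate each tx_type's proportion:
  deposit: 10/90 = 11.11% → 55.56
  payment: 15/90 = 16.67% → 83.33
  refund: 0/90 = 0.00% → 0.0
  transfer: 40/90 = 44.44% → 222.22
  withdrawal: 25/90 = 27.78% → 138.89
Step 3: Verify: sum of allocations ≈ 500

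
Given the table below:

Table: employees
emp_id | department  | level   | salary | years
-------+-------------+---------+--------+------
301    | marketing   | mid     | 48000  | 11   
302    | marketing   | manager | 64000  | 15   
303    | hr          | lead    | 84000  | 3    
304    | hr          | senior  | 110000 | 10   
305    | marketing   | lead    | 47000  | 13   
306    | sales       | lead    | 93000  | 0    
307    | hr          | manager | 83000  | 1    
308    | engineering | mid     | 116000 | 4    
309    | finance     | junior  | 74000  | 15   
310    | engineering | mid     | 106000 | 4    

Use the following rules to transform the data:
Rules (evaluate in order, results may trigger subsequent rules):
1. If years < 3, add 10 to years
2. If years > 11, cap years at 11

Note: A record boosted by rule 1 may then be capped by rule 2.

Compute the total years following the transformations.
86

Step 1: Apply rule 1 to records with years < 3
  - 2 records get bonus of 10
  - Of these, 0 records then exceed 11 and get capped
Step 2: Apply rule 2 to records with years > 11
  - 3 records (original) are capped
Step 3: Calculate final sum = 86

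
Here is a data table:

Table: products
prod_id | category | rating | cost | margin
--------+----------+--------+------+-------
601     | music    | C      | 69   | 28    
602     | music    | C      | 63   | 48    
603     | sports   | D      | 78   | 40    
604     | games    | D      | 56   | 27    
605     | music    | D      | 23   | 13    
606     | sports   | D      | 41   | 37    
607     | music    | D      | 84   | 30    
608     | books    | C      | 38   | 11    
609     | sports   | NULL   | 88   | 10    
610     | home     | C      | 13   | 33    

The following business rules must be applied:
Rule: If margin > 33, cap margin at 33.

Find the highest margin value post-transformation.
33

Step 1: Original maximum margin = 48
Step 2: Apply cap at 33
Step 3: 3 records had margin > 33 and were capped
Step 4: Maximum after transformation = 33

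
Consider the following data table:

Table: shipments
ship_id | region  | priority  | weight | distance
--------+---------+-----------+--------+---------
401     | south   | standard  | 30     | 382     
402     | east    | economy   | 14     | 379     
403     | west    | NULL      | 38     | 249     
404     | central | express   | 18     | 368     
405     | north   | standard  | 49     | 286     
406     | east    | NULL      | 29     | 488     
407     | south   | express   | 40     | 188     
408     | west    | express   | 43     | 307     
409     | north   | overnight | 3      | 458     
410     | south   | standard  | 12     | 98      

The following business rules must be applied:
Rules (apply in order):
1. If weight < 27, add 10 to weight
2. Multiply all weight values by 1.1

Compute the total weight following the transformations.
347.6

Step 1: Apply Rule 1 - Add 10 to records with weight < 27
  - 4 records affected: 47 + (4 × 10) = 87
  - Unaffected records: 229
  - Sum after Rule 1: 316
Step 2: Apply Rule 2 - Multiply all by 1.1
  - 316 × 1.1 = 347.6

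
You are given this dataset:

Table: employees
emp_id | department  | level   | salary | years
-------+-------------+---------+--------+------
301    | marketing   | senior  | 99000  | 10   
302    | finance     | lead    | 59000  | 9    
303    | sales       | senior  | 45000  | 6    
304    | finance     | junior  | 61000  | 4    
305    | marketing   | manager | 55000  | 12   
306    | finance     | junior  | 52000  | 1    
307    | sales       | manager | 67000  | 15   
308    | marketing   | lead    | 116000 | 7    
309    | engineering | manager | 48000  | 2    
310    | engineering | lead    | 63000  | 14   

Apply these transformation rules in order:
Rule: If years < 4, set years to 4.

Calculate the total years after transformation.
85

Step 1: 2 records have years < 4
Step 2: These records originally summed to 3
Step 3: After setting to minimum: 2 × 4 = 8
Step 4: Unaffected records sum: 77
Step 5: Final sum = 8 + 77 = 85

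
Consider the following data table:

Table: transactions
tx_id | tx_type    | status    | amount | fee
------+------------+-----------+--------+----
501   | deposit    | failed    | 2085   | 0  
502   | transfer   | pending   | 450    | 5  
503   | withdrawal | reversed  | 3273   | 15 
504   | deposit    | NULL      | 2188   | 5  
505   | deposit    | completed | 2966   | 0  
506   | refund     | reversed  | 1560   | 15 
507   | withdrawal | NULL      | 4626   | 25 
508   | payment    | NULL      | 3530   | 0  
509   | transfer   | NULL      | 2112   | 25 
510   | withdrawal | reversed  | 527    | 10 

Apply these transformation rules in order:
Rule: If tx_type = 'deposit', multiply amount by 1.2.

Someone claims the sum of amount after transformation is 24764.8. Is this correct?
Yes, the result is correct.

Step 1: Calculate the correct sum after transformation
Step 2: Apply multiplier 1.2 to records where tx_type = 'deposit'
Step 3: Correct result = 24764.8
Step 4: Claimed result = 24764.8
Step 5: 24764.8 = 24764.8 ✓
Conclusion: The claimed result is correct.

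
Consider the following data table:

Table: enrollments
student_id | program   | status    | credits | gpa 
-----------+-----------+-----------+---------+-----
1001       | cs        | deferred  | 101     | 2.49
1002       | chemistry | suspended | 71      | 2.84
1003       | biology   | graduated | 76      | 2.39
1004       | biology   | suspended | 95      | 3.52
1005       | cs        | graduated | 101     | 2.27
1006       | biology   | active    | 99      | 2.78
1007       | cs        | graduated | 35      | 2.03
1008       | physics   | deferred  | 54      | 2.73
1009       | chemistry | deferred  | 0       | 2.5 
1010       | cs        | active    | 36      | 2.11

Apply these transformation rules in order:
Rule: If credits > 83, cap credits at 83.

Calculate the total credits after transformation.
604

Step 1: 4 records have credits > 83
Step 2: These records originally summed to 396
Step 3: After capping: 4 × 83 = 332
Step 4: Unaffected records sum: 272
Step 5: Final sum = 332 + 272 = 604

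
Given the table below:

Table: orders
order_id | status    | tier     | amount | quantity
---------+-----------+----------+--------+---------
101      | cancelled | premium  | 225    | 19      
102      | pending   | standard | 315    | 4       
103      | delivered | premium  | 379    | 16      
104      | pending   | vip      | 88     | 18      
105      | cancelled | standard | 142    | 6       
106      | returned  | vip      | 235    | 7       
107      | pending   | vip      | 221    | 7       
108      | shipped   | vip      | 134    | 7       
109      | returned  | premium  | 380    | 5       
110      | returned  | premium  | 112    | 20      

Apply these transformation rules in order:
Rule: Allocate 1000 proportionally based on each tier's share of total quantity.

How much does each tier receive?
premium: 550.46, standard: 91.74, vip: 357.8

Step 1: Calculate total quantity = 109
Step 2: Calculate each tier's proportion:
  premium: 60/109 = 55.05% → 550.46
  standard: 10/109 = 9.17% → 91.74
  vip: 39/109 = 35.78% → 357.8
Step 3: Verify: sum of allocations ≈ 1000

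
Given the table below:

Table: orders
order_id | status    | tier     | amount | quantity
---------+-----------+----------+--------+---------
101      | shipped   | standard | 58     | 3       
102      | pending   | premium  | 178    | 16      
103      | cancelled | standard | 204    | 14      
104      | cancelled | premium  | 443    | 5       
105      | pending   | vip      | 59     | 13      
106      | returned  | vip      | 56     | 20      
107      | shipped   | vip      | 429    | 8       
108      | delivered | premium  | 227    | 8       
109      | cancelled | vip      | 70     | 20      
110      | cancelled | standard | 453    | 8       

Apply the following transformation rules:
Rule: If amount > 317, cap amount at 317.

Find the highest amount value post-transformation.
317

Step 1: Original maximum amount = 453
Step 2: Apply cap at 317
Step 3: 3 records had amount > 317 and were capped
Step 4: Maximum after transformation = 317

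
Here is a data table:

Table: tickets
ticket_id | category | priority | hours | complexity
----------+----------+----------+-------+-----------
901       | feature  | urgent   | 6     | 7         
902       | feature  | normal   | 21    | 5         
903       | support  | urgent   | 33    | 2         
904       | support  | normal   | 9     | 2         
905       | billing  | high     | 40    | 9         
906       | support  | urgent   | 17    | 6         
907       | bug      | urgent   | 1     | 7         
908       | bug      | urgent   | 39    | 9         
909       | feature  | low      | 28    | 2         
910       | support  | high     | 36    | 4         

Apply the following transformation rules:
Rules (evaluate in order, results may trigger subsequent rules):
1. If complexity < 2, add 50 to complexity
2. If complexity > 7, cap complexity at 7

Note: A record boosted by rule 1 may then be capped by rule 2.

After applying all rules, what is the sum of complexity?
49

Step 1: Apply rule 1 to records with complexity < 2
  - 0 records get bonus of 50
  - Of these, 0 records then exceed 7 and get capped
Step 2: Apply rule 2 to records with complexity > 7
  - 2 records (original) are capped
Step 3: Calculate final sum = 49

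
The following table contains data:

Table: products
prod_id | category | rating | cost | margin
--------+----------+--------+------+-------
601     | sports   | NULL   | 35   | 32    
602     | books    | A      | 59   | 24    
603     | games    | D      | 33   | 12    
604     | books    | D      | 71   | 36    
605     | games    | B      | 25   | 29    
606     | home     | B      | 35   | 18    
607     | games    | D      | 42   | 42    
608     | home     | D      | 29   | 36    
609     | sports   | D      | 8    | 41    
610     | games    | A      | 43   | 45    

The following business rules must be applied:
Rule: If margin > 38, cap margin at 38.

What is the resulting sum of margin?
301

Step 1: 3 records have margin > 38
Step 2: These records originally summed to 128
Step 3: After capping: 3 × 38 = 114
Step 4: Unaffected records sum: 187
Step 5: Final sum = 114 + 187 = 301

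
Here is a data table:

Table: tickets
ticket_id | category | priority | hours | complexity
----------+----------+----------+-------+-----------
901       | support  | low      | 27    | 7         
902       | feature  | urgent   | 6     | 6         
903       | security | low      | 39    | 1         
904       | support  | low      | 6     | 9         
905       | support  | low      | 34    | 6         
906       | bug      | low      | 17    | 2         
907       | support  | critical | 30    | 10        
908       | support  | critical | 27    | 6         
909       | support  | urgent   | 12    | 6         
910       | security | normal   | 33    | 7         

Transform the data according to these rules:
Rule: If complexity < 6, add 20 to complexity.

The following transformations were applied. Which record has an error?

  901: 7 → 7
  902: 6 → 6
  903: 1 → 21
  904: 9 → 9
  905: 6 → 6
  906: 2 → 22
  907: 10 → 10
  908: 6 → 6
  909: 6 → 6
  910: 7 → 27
Record 910 has an error. The correct transformed value should be 7, not 27.

Step 1: Check each record against the rule
Step 2: Record 910 has complexity = 7
Step 3: Since 7 >= 6, the bonus should not have been applied
Step 4: Correct value = 7, but claimed value = 27
Conclusion: Record 910 has the error.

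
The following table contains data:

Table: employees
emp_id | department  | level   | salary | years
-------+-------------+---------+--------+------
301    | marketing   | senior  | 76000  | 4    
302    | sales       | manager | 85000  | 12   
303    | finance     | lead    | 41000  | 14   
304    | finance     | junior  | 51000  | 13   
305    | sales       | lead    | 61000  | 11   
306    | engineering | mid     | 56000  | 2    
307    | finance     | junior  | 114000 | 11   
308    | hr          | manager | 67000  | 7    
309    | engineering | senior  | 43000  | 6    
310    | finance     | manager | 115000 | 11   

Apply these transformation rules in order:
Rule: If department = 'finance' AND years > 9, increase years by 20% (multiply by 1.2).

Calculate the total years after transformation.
100.8

Step 1: Find records where department = 'finance' AND years > 9
Step 2: 4 records match, summing to 49
Step 3: After multiplier: 49 × 1.2 = 58.8
Step 4: Unaffected records sum: 42
Step 5: Final sum = 58.8 + 42 = 100.8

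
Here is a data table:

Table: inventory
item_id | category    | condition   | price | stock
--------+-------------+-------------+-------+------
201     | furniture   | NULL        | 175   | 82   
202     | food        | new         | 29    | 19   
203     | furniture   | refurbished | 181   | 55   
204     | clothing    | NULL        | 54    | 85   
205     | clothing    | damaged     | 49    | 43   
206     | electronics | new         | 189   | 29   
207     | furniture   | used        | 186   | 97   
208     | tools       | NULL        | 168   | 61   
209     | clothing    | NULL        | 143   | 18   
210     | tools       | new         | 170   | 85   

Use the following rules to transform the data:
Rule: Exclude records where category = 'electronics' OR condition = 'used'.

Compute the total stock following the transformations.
448

Step 1: Find records where category = 'electronics' OR condition = 'used'
Step 2: 2 records match, summing to 126
Step 3: Original sum: 574
Step 4: Remaining sum = 574 - 126 = 448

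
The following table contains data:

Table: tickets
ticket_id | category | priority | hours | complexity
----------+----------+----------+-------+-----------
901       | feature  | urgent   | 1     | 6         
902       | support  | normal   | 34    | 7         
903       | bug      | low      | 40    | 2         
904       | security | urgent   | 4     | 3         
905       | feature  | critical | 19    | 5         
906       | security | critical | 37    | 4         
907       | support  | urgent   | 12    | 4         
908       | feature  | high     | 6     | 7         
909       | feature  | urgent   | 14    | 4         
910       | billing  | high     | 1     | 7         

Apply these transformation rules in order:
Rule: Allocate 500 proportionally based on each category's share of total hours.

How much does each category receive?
billing: 2.98, bug: 119.05, feature: 119.05, security: 122.02, support: 136.9

Step 1: Calculate total hours = 168
Step 2: Calculate each category's proportion:
  billing: 1/168 = 0.60% → 2.98
  bug: 40/168 = 23.81% → 119.05
  feature: 40/168 = 23.81% → 119.05
  security: 41/168 = 24.40% → 122.02
  support: 46/168 = 27.38% → 136.9
Step 3: Verify: sum of allocations ≈ 500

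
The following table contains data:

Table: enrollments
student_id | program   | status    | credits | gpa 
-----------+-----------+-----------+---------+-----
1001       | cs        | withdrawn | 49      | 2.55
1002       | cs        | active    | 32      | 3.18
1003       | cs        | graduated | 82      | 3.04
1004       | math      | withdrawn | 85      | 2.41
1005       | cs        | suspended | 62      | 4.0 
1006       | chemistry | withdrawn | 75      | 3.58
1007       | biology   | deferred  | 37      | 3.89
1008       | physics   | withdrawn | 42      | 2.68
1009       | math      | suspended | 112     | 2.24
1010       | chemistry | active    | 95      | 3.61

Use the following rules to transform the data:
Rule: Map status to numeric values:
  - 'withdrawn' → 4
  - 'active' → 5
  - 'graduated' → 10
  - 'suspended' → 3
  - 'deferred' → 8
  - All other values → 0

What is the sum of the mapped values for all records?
50

Step 1: Apply mapping to each record
Step 2: Count by status:
  'withdrawn': 4 records × 4 = 16
  'active': 2 records × 5 = 10
  'graduated': 1 records × 10 = 10
  'suspended': 2 records × 3 = 6
  'deferred': 1 records × 8 = 8
Step 3: Sum all mapped values = 50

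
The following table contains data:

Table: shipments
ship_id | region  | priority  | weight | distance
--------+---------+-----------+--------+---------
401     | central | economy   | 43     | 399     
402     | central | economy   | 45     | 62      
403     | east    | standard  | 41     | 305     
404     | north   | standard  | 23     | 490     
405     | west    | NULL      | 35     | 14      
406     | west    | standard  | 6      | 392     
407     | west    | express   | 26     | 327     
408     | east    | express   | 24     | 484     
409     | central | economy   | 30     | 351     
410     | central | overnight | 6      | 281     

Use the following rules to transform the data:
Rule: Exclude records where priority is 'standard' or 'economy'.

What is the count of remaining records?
4

Step 1: Count records to exclude
  - 3 (standard) + 3 (economy) = 6 records
Step 2: Total records: 10
Step 3: Remaining = 10 - 6 = 4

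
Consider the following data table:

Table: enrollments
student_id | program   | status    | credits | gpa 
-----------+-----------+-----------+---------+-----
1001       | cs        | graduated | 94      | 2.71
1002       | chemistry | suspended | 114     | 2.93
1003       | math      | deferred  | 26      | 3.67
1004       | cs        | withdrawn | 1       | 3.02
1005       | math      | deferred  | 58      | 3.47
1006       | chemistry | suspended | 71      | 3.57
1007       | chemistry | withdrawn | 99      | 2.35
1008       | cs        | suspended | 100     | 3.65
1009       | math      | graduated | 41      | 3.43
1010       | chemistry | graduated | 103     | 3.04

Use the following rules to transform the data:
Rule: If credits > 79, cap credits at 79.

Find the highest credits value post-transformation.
79

Step 1: Original maximum credits = 114
Step 2: Apply cap at 79
Step 3: 5 records had credits > 79 and were capped
Step 4: Maximum after transformation = 79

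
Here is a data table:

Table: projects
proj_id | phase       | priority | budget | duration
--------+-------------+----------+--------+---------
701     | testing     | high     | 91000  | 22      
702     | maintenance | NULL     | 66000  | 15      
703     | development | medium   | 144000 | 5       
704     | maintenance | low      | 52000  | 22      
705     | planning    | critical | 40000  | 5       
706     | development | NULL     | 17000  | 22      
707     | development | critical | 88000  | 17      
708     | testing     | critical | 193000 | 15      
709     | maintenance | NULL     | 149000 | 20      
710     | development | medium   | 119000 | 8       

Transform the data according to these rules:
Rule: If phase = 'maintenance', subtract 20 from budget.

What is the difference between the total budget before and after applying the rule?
60

Step 1: Original sum of budget = 959000
Step 2: 3 records have phase = 'maintenance'
Step 3: Each affected record changes by -20
Step 4: Total change = 3 × -20 = -60
Step 5: New sum = 959000 + -60 = 958940
Step 6: Difference = |958940 - 959000| = 60
        (Sum decreased by 60)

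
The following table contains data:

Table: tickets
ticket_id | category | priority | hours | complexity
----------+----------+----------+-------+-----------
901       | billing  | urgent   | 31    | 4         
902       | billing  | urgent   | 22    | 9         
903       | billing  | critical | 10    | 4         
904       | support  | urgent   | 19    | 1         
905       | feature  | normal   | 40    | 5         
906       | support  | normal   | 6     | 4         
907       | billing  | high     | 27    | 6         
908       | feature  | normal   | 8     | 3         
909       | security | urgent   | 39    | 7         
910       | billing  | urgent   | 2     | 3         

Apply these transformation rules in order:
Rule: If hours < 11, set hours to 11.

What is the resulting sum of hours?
222

Step 1: 4 records have hours < 11
Step 2: These records originally summed to 26
Step 3: After setting to minimum: 4 × 11 = 44
Step 4: Unaffected records sum: 178
Step 5: Final sum = 44 + 178 = 222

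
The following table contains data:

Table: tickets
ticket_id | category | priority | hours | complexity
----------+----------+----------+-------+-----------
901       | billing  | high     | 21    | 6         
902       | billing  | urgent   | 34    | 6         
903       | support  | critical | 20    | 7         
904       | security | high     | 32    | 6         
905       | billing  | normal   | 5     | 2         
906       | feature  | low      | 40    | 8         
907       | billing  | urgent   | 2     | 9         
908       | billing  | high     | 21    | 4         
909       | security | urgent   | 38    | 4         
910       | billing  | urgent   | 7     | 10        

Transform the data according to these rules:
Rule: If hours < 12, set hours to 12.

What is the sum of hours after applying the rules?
242

Step 1: 3 records have hours < 12
Step 2: These records originally summed to 14
Step 3: After setting to minimum: 3 × 12 = 36
Step 4: Unaffected records sum: 206
Step 5: Final sum = 36 + 206 = 242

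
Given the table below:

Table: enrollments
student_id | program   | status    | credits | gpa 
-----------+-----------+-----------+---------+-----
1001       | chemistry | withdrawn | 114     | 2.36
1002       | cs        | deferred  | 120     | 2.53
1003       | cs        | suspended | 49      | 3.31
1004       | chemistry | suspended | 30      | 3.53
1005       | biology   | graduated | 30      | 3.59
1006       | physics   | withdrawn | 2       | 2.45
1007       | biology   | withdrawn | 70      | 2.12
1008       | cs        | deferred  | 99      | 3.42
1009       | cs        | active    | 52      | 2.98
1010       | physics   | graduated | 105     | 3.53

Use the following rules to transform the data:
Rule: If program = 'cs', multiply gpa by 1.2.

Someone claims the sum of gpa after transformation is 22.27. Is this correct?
No, the correct result is 32.27.

Step 1: Calculate the correct sum after transformation
Step 2: Apply multiplier 1.2 to records where program = 'cs'
Step 3: Correct result = 32.27
Step 4: Claimed result = 22.27
Step 5: 32.27 ≠ 22.27
Conclusion: The claimed result is incorrect. The correct answer is 32.27.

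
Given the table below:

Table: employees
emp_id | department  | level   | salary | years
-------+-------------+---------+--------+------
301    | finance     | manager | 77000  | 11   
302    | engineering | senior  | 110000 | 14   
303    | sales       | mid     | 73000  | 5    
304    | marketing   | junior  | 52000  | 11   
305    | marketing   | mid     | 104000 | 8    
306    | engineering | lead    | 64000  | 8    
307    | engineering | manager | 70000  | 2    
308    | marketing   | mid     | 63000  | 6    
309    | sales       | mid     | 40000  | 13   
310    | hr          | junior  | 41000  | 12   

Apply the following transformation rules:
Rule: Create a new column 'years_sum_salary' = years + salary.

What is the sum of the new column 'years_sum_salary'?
694090

Step 1: For each record, compute years + salary
Example calculations:
  11 + 77000 = 77011
  14 + 110000 = 110014
  5 + 73000 = 73005
  ...
Step 2: Sum all derived values
Step 3: Total = 694090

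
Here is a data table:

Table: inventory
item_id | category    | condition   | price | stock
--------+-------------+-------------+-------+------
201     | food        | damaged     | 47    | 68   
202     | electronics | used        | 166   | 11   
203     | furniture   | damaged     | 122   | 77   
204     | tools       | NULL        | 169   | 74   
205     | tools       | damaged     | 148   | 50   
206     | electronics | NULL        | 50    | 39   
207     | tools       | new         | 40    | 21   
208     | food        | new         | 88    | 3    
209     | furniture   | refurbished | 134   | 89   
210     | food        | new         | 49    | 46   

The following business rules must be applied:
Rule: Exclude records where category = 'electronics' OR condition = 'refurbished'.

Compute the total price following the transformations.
663

Step 1: Find records where category = 'electronics' OR condition = 'refurbished'
Step 2: 3 records match, summing to 350
Step 3: Original sum: 1013
Step 4: Remaining sum = 1013 - 350 = 663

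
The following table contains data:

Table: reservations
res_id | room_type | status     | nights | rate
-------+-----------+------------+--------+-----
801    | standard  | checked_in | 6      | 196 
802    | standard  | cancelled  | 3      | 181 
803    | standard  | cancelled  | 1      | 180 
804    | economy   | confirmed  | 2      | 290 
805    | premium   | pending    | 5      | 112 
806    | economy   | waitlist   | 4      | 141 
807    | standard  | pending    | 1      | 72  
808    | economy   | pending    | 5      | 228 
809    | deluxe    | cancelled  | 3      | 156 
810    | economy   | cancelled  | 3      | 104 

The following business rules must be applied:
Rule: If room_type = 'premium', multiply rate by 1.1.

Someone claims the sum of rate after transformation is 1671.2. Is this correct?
Yes, the result is correct.

Step 1: Calculate the correct sum after transformation
Step 2: Apply multiplier 1.1 to records where room_type = 'premium'
Step 3: Correct result = 1671.2
Step 4: Claimed result = 1671.2
Step 5: 1671.2 = 1671.2 ✓
Conclusion: The claimed result is correct.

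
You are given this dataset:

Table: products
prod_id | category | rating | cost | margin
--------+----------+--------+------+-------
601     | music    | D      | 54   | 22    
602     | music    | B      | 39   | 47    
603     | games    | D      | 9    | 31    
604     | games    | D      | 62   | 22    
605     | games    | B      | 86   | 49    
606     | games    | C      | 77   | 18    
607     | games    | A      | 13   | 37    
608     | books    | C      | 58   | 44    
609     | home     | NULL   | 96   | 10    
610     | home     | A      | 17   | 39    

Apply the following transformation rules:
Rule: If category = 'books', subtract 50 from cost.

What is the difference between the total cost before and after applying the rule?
50

Step 1: Original sum of cost = 511
Step 2: 1 records have category = 'books'
Step 3: Each affected record changes by -50
Step 4: Total change = 1 × -50 = -50
Step 5: New sum = 511 + -50 = 461
Step 6: Difference = |461 - 511| = 50
        (Sum decreased by 50)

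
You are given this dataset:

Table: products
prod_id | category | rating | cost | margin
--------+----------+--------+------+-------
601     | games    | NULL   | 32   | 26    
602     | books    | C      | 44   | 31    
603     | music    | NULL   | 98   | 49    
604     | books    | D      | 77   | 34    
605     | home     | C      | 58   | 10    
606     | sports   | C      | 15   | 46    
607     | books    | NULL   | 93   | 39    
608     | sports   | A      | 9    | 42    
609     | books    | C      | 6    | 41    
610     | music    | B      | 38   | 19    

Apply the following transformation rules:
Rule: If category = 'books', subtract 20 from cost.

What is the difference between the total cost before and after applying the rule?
80

Step 1: Original sum of cost = 470
Step 2: 4 records have category = 'books'
Step 3: Each affected record changes by -20
Step 4: Total change = 4 × -20 = -80
Step 5: New sum = 470 + -80 = 390
Step 6: Difference = |390 - 470| = 80
        (Sum decreased by 80)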